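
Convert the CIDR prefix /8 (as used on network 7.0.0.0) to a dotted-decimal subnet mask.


/8 means 8 network bits, 24 host bits
Binary: 11111111000000000000000000000000
Mask: 255.0.0.0


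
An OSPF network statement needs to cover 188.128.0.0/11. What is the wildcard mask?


Subnet mask: 255.224.0.0
Wildcard = 255.255.255.255 - subnet mask
255 - 255 = 0
255 - 224 = 31
255 - 0 = 255
255 - 0 = 255
Wildcard: 0.31.255.255


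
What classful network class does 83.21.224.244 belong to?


First octet: 83
Binary: 01010011
0xxxxxxx -> Class A (1-126)
Class A, default mask 255.0.0.0 (/8)


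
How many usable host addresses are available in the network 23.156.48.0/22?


Host bits = 32 - 22 = 10
Total addresses = 2^10 = 1024
Usable = total - 2 (network and broadcast)
Usable hosts: 1022


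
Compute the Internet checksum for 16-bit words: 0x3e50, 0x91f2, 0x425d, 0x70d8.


Sum all words (with carry folding):
+ 0x3e50 = 0x3e50
+ 0x91f2 = 0xd042
+ 0x425d = 0x12a0
+ 0x70d8 = 0x8378
One's complement: ~0x8378
Checksum = 0x7c87


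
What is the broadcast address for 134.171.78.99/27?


Network: 134.171.78.96/27
Host bits = 5
Set all host bits to 1:
Broadcast: 134.171.78.127


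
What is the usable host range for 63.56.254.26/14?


Network: 63.56.0.0
Broadcast: 63.59.255.255
First usable = network + 1
Last usable = broadcast - 1
Range: 63.56.0.1 to 63.59.255.254


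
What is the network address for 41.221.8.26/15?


IP:   00101001.11011101.00001000.00011010
Mask: 11111111.11111110.00000000.00000000
AND operation:
Net:  00101001.11011100.00000000.00000000
Network: 41.220.0.0/15


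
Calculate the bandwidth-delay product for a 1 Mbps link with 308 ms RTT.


BDP = bandwidth * RTT
= 1 Mbps * 308 ms
= 1 * 1e6 * 308 / 1000 bits
= 308000 bits
= 38500 bytes
= 37.5977 KB
BDP = 308000 bits (38500 bytes)


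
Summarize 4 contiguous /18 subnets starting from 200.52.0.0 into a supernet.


Original prefix: /18
Number of subnets: 4 = 2^2
New prefix = 18 - 2 = 16
Supernet: 200.52.0.0/16


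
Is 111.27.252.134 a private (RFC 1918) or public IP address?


RFC 1918 private ranges:
  10.0.0.0/8 (10.0.0.0 - 10.255.255.255)
  172.16.0.0/12 (172.16.0.0 - 172.31.255.255)
  192.168.0.0/16 (192.168.0.0 - 192.168.255.255)
Public (not in any RFC 1918 range)


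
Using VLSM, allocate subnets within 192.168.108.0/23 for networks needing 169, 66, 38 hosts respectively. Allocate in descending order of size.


169 hosts -> /24 (254 usable): 192.168.108.0/24
66 hosts -> /25 (126 usable): 192.168.109.0/25
38 hosts -> /26 (62 usable): 192.168.109.128/26
Allocation: 192.168.108.0/24 (169 hosts, 254 usable); 192.168.109.0/25 (66 hosts, 126 usable); 192.168.109.128/26 (38 hosts, 62 usable)


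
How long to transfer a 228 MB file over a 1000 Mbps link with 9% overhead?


Effective throughput = 1000 * (1 - 9/100) = 910 Mbps
File size in Mb = 228 * 8 = 1824 Mb
Time = 1824 / 910
Time = 2.0044 seconds


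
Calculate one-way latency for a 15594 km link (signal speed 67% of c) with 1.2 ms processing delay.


Speed = 0.67 * 3e5 km/s = 201000 km/s
Propagation delay = 15594 / 201000 = 0.0776 s = 77.5821 ms
Processing delay = 1.2 ms
Total one-way latency = 78.7821 ms


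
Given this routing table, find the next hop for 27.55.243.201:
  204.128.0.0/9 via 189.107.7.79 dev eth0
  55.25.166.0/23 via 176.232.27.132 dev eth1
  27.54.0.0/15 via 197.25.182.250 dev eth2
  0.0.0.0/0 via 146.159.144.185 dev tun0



Longest prefix match for 27.55.243.201:
  /9 204.128.0.0: no
  /23 55.25.166.0: no
  /15 27.54.0.0: MATCH
  /0 0.0.0.0: MATCH
Selected: next-hop 197.25.182.250 via eth2 (matched /15)


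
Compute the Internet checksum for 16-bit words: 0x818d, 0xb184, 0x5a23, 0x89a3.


Sum all words (with carry folding):
+ 0x818d = 0x818d
+ 0xb184 = 0x3312
+ 0x5a23 = 0x8d35
+ 0x89a3 = 0x16d9
One's complement: ~0x16d9
Checksum = 0xe926


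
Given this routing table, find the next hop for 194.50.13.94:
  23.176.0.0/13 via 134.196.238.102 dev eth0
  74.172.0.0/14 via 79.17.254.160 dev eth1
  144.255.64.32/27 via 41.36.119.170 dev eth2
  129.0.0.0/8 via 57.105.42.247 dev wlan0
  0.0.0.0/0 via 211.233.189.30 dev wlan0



Longest prefix match for 194.50.13.94:
  /13 23.176.0.0: no
  /14 74.172.0.0: no
  /27 144.255.64.32: no
  /8 129.0.0.0: no
  /0 0.0.0.0: MATCH
Selected: next-hop 211.233.189.30 via wlan0 (matched /0)


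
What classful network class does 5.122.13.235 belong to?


First octet: 5
Binary: 00000101
0xxxxxxx -> Class A (1-126)
Class A, default mask 255.0.0.0 (/8)


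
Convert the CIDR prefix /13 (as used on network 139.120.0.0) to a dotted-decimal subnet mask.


/13 means 13 network bits, 19 host bits
Binary: 11111111111110000000000000000000
Mask: 255.248.0.0


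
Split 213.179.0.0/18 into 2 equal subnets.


New prefix = 18 + 1 = 19
Each subnet has 8192 addresses
  213.179.0.0/19
  213.179.32.0/19
Subnets: 213.179.0.0/19, 213.179.32.0/19


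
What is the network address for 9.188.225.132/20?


IP:   00001001.10111100.11100001.10000100
Mask: 11111111.11111111.11110000.00000000
AND operation:
Net:  00001001.10111100.11100000.00000000
Network: 9.188.224.0/20


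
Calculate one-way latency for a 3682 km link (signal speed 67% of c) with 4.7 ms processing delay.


Speed = 0.67 * 3e5 km/s = 201000 km/s
Propagation delay = 3682 / 201000 = 0.0183 s = 18.3184 ms
Processing delay = 4.7 ms
Total one-way latency = 23.0184 ms


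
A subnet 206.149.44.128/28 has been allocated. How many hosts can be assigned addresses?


Host bits = 32 - 28 = 4
Total addresses = 2^4 = 16
Usable = total - 2 (network and broadcast)
Usable hosts: 14


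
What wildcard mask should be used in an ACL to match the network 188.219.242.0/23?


Subnet mask: 255.255.254.0
Wildcard = 255.255.255.255 - subnet mask
255 - 255 = 0
255 - 255 = 0
255 - 254 = 1
255 - 0 = 255
Wildcard: 0.0.1.255


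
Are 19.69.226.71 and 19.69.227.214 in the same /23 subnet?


Mask: 255.255.254.0
19.69.226.71 AND mask = 19.69.226.0
19.69.227.214 AND mask = 19.69.226.0
Yes, same subnet (19.69.226.0)


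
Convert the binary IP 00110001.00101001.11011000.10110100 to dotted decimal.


00110001 = 49
00101001 = 41
11011000 = 216
10110100 = 180
IP: 49.41.216.180


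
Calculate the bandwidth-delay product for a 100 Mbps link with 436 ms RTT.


BDP = bandwidth * RTT
= 100 Mbps * 436 ms
= 100 * 1e6 * 436 / 1000 bits
= 43600000 bits
= 5450000 bytes
= 5322.2656 KB
BDP = 43600000 bits (5450000 bytes)


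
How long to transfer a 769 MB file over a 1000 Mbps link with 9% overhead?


Effective throughput = 1000 * (1 - 9/100) = 910 Mbps
File size in Mb = 769 * 8 = 6152 Mb
Time = 6152 / 910
Time = 6.7604 seconds


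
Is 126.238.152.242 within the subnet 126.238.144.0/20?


Subnet network: 126.238.144.0
Test IP AND mask: 126.238.144.0
Yes, 126.238.152.242 is in 126.238.144.0/20


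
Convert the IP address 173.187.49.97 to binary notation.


173 = 10101101
187 = 10111011
49 = 00110001
97 = 01100001
Binary: 10101101.10111011.00110001.01100001


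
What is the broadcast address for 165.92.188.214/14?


Network: 165.92.0.0/14
Host bits = 18
Set all host bits to 1:
Broadcast: 165.95.255.255


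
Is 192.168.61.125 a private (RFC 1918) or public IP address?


RFC 1918 private ranges:
  10.0.0.0/8 (10.0.0.0 - 10.255.255.255)
  172.16.0.0/12 (172.16.0.0 - 172.31.255.255)
  192.168.0.0/16 (192.168.0.0 - 192.168.255.255)
Private (in 192.168.0.0/16)


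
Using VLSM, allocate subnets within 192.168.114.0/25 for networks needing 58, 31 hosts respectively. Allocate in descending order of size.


58 hosts -> /26 (62 usable): 192.168.114.0/26
31 hosts -> /26 (62 usable): 192.168.114.64/26
Allocation: 192.168.114.0/26 (58 hosts, 62 usable); 192.168.114.64/26 (31 hosts, 62 usable)


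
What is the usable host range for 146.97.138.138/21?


Network: 146.97.136.0
Broadcast: 146.97.143.255
First usable = network + 1
Last usable = broadcast - 1
Range: 146.97.136.1 to 146.97.143.254


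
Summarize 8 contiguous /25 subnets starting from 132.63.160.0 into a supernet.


Original prefix: /25
Number of subnets: 8 = 2^3
New prefix = 25 - 3 = 22
Supernet: 132.63.160.0/22


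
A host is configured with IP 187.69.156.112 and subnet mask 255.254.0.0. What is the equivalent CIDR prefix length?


Binary: 11111111.11111110.00000000.00000000
Count leading 1s
Prefix: /15


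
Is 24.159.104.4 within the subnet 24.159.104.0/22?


Subnet network: 24.159.104.0
Test IP AND mask: 24.159.104.0
Yes, 24.159.104.4 is in 24.159.104.0/22


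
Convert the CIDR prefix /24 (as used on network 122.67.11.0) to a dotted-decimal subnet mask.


/24 means 24 network bits, 8 host bits
Binary: 11111111111111111111111100000000
Mask: 255.255.255.0


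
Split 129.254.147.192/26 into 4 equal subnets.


New prefix = 26 + 2 = 28
Each subnet has 16 addresses
  129.254.147.192/28
  129.254.147.208/28
  129.254.147.224/28
  129.254.147.240/28
Subnets: 129.254.147.192/28, 129.254.147.208/28, 129.254.147.224/28, 129.254.147.240/28


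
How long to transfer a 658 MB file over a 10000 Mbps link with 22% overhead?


Effective throughput = 10000 * (1 - 22/100) = 7800 Mbps
File size in Mb = 658 * 8 = 5264 Mb
Time = 5264 / 7800
Time = 0.6749 seconds


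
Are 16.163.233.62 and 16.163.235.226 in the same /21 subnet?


Mask: 255.255.248.0
16.163.233.62 AND mask = 16.163.232.0
16.163.235.226 AND mask = 16.163.232.0
Yes, same subnet (16.163.232.0)


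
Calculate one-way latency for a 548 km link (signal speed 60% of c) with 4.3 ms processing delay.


Speed = 0.6 * 3e5 km/s = 180000 km/s
Propagation delay = 548 / 180000 = 0.003 s = 3.0444 ms
Processing delay = 4.3 ms
Total one-way latency = 7.3444 ms


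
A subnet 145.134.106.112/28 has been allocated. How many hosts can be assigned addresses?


Host bits = 32 - 28 = 4
Total addresses = 2^4 = 16
Usable = total - 2 (network and broadcast)
Usable hosts: 14


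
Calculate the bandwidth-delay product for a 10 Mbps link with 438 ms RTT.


BDP = bandwidth * RTT
= 10 Mbps * 438 ms
= 10 * 1e6 * 438 / 1000 bits
= 4380000 bits
= 547500 bytes
= 534.668 KB
BDP = 4380000 bits (547500 bytes)


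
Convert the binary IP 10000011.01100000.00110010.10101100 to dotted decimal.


10000011 = 131
01100000 = 96
00110010 = 50
10101100 = 172
IP: 131.96.50.172


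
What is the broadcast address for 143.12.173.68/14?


Network: 143.12.0.0/14
Host bits = 18
Set all host bits to 1:
Broadcast: 143.15.255.255


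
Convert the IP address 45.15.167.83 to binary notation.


45 = 00101101
15 = 00001111
167 = 10100111
83 = 01010011
Binary: 00101101.00001111.10100111.01010011


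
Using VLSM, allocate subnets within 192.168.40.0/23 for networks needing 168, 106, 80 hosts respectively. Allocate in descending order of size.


168 hosts -> /24 (254 usable): 192.168.40.0/24
106 hosts -> /25 (126 usable): 192.168.41.0/25
80 hosts -> /25 (126 usable): 192.168.41.128/25
Allocation: 192.168.40.0/24 (168 hosts, 254 usable); 192.168.41.0/25 (106 hosts, 126 usable); 192.168.41.128/25 (80 hosts, 126 usable)


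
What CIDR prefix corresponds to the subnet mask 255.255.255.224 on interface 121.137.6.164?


Binary: 11111111.11111111.11111111.11100000
Count leading 1s
Prefix: /27


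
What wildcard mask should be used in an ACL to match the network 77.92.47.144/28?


Subnet mask: 255.255.255.240
Wildcard = 255.255.255.255 - subnet mask
255 - 255 = 0
255 - 255 = 0
255 - 255 = 0
255 - 240 = 15
Wildcard: 0.0.0.15


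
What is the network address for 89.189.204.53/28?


IP:   01011001.10111101.11001100.00110101
Mask: 11111111.11111111.11111111.11110000
AND operation:
Net:  01011001.10111101.11001100.00110000
Network: 89.189.204.48/28


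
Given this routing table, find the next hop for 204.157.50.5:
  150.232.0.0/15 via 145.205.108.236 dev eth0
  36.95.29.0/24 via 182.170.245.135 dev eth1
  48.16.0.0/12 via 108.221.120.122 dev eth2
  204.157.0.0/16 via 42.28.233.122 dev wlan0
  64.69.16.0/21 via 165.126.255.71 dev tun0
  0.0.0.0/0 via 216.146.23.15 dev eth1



Longest prefix match for 204.157.50.5:
  /15 150.232.0.0: no
  /24 36.95.29.0: no
  /12 48.16.0.0: no
  /16 204.157.0.0: MATCH
  /21 64.69.16.0: no
  /0 0.0.0.0: MATCH
Selected: next-hop 42.28.233.122 via wlan0 (matched /16)


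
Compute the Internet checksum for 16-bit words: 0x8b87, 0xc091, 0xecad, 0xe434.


Sum all words (with carry folding):
+ 0x8b87 = 0x8b87
+ 0xc091 = 0x4c19
+ 0xecad = 0x38c7
+ 0xe434 = 0x1cfc
One's complement: ~0x1cfc
Checksum = 0xe303


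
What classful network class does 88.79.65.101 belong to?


First octet: 88
Binary: 01011000
0xxxxxxx -> Class A (1-126)
Class A, default mask 255.0.0.0 (/8)


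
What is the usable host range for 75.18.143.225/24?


Network: 75.18.143.0
Broadcast: 75.18.143.255
First usable = network + 1
Last usable = broadcast - 1
Range: 75.18.143.1 to 75.18.143.254


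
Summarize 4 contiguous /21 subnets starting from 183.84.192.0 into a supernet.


Original prefix: /21
Number of subnets: 4 = 2^2
New prefix = 21 - 2 = 19
Supernet: 183.84.192.0/19


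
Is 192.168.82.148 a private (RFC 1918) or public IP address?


RFC 1918 private ranges:
  10.0.0.0/8 (10.0.0.0 - 10.255.255.255)
  172.16.0.0/12 (172.16.0.0 - 172.31.255.255)
  192.168.0.0/16 (192.168.0.0 - 192.168.255.255)
Private (in 192.168.0.0/16)


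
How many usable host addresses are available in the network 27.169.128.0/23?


Host bits = 32 - 23 = 9
Total addresses = 2^9 = 512
Usable = total - 2 (network and broadcast)
Usable hosts: 510


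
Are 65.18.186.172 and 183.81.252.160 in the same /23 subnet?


Mask: 255.255.254.0
65.18.186.172 AND mask = 65.18.186.0
183.81.252.160 AND mask = 183.81.252.0
No, different subnets (65.18.186.0 vs 183.81.252.0)


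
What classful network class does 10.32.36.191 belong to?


First octet: 10
Binary: 00001010
0xxxxxxx -> Class A (1-126)
Class A, default mask 255.0.0.0 (/8)


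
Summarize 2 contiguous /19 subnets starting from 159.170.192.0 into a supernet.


Original prefix: /19
Number of subnets: 2 = 2^1
New prefix = 19 - 1 = 18
Supernet: 159.170.192.0/18


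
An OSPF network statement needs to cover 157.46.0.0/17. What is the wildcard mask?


Subnet mask: 255.255.128.0
Wildcard = 255.255.255.255 - subnet mask
255 - 255 = 0
255 - 255 = 0
255 - 128 = 127
255 - 0 = 255
Wildcard: 0.0.127.255


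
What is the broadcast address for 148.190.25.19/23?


Network: 148.190.24.0/23
Host bits = 9
Set all host bits to 1:
Broadcast: 148.190.25.255


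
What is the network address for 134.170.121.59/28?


IP:   10000110.10101010.01111001.00111011
Mask: 11111111.11111111.11111111.11110000
AND operation:
Net:  10000110.10101010.01111001.00110000
Network: 134.170.121.48/28


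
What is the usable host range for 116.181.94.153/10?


Network: 116.128.0.0
Broadcast: 116.191.255.255
First usable = network + 1
Last usable = broadcast - 1
Range: 116.128.0.1 to 116.191.255.254


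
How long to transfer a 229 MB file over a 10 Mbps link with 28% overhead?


Effective throughput = 10 * (1 - 28/100) = 7.2 Mbps
File size in Mb = 229 * 8 = 1832 Mb
Time = 1832 / 7.2
Time = 254.4444 seconds


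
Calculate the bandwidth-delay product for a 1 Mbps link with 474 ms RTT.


BDP = bandwidth * RTT
= 1 Mbps * 474 ms
= 1 * 1e6 * 474 / 1000 bits
= 474000 bits
= 59250 bytes
= 57.8613 KB
BDP = 474000 bits (59250 bytes)


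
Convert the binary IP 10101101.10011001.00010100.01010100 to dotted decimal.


10101101 = 173
10011001 = 153
00010100 = 20
01010100 = 84
IP: 173.153.20.84


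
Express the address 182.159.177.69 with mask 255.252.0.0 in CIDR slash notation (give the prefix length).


Binary: 11111111.11111100.00000000.00000000
Count leading 1s
Prefix: /14


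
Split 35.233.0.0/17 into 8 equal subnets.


New prefix = 17 + 3 = 20
Each subnet has 4096 addresses
  35.233.0.0/20
  35.233.16.0/20
  35.233.32.0/20
  35.233.48.0/20
  35.233.64.0/20
  35.233.80.0/20
  35.233.96.0/20
  35.233.112.0/20
Subnets: 35.233.0.0/20, 35.233.16.0/20, 35.233.32.0/20, 35.233.48.0/20, 35.233.64.0/20, 35.233.80.0/20, 35.233.96.0/20, 35.233.112.0/20


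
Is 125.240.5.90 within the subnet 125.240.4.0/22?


Subnet network: 125.240.4.0
Test IP AND mask: 125.240.4.0
Yes, 125.240.5.90 is in 125.240.4.0/22


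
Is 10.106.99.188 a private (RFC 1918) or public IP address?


RFC 1918 private ranges:
  10.0.0.0/8 (10.0.0.0 - 10.255.255.255)
  172.16.0.0/12 (172.16.0.0 - 172.31.255.255)
  192.168.0.0/16 (192.168.0.0 - 192.168.255.255)
Private (in 10.0.0.0/8)


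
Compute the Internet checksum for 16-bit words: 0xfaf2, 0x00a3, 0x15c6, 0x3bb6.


Sum all words (with carry folding):
+ 0xfaf2 = 0xfaf2
+ 0x00a3 = 0xfb95
+ 0x15c6 = 0x115c
+ 0x3bb6 = 0x4d12
One's complement: ~0x4d12
Checksum = 0xb2ed


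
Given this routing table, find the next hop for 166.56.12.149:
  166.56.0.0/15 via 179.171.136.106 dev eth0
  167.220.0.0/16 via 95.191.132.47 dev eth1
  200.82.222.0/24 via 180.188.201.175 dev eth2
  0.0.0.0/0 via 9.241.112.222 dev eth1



Longest prefix match for 166.56.12.149:
  /15 166.56.0.0: MATCH
  /16 167.220.0.0: no
  /24 200.82.222.0: no
  /0 0.0.0.0: MATCH
Selected: next-hop 179.171.136.106 via eth0 (matched /15)


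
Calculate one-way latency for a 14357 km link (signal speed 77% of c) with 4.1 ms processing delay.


Speed = 0.77 * 3e5 km/s = 231000 km/s
Propagation delay = 14357 / 231000 = 0.0622 s = 62.1515 ms
Processing delay = 4.1 ms
Total one-way latency = 66.2515 ms


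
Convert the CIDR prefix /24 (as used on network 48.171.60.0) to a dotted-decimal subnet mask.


/24 means 24 network bits, 8 host bits
Binary: 11111111111111111111111100000000
Mask: 255.255.255.0


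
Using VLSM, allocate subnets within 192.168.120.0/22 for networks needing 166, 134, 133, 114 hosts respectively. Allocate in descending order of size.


166 hosts -> /24 (254 usable): 192.168.120.0/24
134 hosts -> /24 (254 usable): 192.168.121.0/24
133 hosts -> /24 (254 usable): 192.168.122.0/24
114 hosts -> /25 (126 usable): 192.168.123.0/25
Allocation: 192.168.120.0/24 (166 hosts, 254 usable); 192.168.121.0/24 (134 hosts, 254 usable); 192.168.122.0/24 (133 hosts, 254 usable); 192.168.123.0/25 (114 hosts, 126 usable)


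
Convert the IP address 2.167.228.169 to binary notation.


2 = 00000010
167 = 10100111
228 = 11100100
169 = 10101001
Binary: 00000010.10100111.11100100.10101001


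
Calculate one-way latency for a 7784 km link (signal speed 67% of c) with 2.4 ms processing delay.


Speed = 0.67 * 3e5 km/s = 201000 km/s
Propagation delay = 7784 / 201000 = 0.0387 s = 38.7264 ms
Processing delay = 2.4 ms
Total one-way latency = 41.1264 ms


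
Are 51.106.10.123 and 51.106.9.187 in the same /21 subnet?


Mask: 255.255.248.0
51.106.10.123 AND mask = 51.106.8.0
51.106.9.187 AND mask = 51.106.8.0
Yes, same subnet (51.106.8.0)


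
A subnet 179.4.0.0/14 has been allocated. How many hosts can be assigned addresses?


Host bits = 32 - 14 = 18
Total addresses = 2^18 = 262144
Usable = total - 2 (network and broadcast)
Usable hosts: 262142


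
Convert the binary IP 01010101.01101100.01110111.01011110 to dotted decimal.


01010101 = 85
01101100 = 108
01110111 = 119
01011110 = 94
IP: 85.108.119.94


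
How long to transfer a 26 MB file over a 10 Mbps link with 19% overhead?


Effective throughput = 10 * (1 - 19/100) = 8.1 Mbps
File size in Mb = 26 * 8 = 208 Mb
Time = 208 / 8.1
Time = 25.679 seconds


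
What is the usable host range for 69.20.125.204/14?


Network: 69.20.0.0
Broadcast: 69.23.255.255
First usable = network + 1
Last usable = broadcast - 1
Range: 69.20.0.1 to 69.23.255.254


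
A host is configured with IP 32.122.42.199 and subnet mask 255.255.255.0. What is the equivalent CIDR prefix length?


Binary: 11111111.11111111.11111111.00000000
Count leading 1s
Prefix: /24


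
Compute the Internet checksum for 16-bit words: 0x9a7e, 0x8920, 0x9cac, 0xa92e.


Sum all words (with carry folding):
+ 0x9a7e = 0x9a7e
+ 0x8920 = 0x239f
+ 0x9cac = 0xc04b
+ 0xa92e = 0x697a
One's complement: ~0x697a
Checksum = 0x9685


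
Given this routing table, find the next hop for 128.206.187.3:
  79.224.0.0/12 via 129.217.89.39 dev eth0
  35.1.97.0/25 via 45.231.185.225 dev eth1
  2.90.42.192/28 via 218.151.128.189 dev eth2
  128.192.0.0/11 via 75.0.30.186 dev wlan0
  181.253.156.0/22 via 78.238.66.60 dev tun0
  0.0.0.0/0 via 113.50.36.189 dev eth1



Longest prefix match for 128.206.187.3:
  /12 79.224.0.0: no
  /25 35.1.97.0: no
  /28 2.90.42.192: no
  /11 128.192.0.0: MATCH
  /22 181.253.156.0: no
  /0 0.0.0.0: MATCH
Selected: next-hop 75.0.30.186 via wlan0 (matched /11)


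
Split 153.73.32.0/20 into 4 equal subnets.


New prefix = 20 + 2 = 22
Each subnet has 1024 addresses
  153.73.32.0/22
  153.73.36.0/22
  153.73.40.0/22
  153.73.44.0/22
Subnets: 153.73.32.0/22, 153.73.36.0/22, 153.73.40.0/22, 153.73.44.0/22


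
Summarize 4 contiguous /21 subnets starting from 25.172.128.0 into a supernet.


Original prefix: /21
Number of subnets: 4 = 2^2
New prefix = 21 - 2 = 19
Supernet: 25.172.128.0/19


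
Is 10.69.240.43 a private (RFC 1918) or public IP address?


RFC 1918 private ranges:
  10.0.0.0/8 (10.0.0.0 - 10.255.255.255)
  172.16.0.0/12 (172.16.0.0 - 172.31.255.255)
  192.168.0.0/16 (192.168.0.0 - 192.168.255.255)
Private (in 10.0.0.0/8)


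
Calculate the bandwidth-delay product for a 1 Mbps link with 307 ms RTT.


BDP = bandwidth * RTT
= 1 Mbps * 307 ms
= 1 * 1e6 * 307 / 1000 bits
= 307000 bits
= 38375 bytes
= 37.4756 KB
BDP = 307000 bits (38375 bytes)


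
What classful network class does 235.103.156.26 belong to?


First octet: 235
Binary: 11101011
1110xxxx -> Class D (224-239)
Class D (multicast), default mask N/A


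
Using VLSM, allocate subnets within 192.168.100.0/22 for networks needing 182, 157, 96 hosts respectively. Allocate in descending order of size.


182 hosts -> /24 (254 usable): 192.168.100.0/24
157 hosts -> /24 (254 usable): 192.168.101.0/24
96 hosts -> /25 (126 usable): 192.168.102.0/25
Allocation: 192.168.100.0/24 (182 hosts, 254 usable); 192.168.101.0/24 (157 hosts, 254 usable); 192.168.102.0/25 (96 hosts, 126 usable)


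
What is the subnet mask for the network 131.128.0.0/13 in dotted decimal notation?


/13 means 13 network bits, 19 host bits
Binary: 11111111111110000000000000000000
Mask: 255.248.0.0


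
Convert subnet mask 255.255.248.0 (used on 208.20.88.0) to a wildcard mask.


Subnet mask: 255.255.248.0
Wildcard = 255.255.255.255 - subnet mask
255 - 255 = 0
255 - 255 = 0
255 - 248 = 7
255 - 0 = 255
Wildcard: 0.0.7.255


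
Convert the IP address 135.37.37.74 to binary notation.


135 = 10000111
37 = 00100101
37 = 00100101
74 = 01001010
Binary: 10000111.00100101.00100101.01001010


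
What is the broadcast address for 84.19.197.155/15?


Network: 84.18.0.0/15
Host bits = 17
Set all host bits to 1:
Broadcast: 84.19.255.255


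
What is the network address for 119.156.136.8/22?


IP:   01110111.10011100.10001000.00001000
Mask: 11111111.11111111.11111100.00000000
AND operation:
Net:  01110111.10011100.10001000.00000000
Network: 119.156.136.0/22


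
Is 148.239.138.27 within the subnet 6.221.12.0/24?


Subnet network: 6.221.12.0
Test IP AND mask: 148.239.138.0
No, 148.239.138.27 is not in 6.221.12.0/24


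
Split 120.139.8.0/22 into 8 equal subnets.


New prefix = 22 + 3 = 25
Each subnet has 128 addresses
  120.139.8.0/25
  120.139.8.128/25
  120.139.9.0/25
  120.139.9.128/25
  120.139.10.0/25
  120.139.10.128/25
  120.139.11.0/25
  120.139.11.128/25
Subnets: 120.139.8.0/25, 120.139.8.128/25, 120.139.9.0/25, 120.139.9.128/25, 120.139.10.0/25, 120.139.10.128/25, 120.139.11.0/25, 120.139.11.128/25


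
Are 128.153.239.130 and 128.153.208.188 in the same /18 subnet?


Mask: 255.255.192.0
128.153.239.130 AND mask = 128.153.192.0
128.153.208.188 AND mask = 128.153.192.0
Yes, same subnet (128.153.192.0)


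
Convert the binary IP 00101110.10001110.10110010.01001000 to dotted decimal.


00101110 = 46
10001110 = 142
10110010 = 178
01001000 = 72
IP: 46.142.178.72


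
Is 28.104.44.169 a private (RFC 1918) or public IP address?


RFC 1918 private ranges:
  10.0.0.0/8 (10.0.0.0 - 10.255.255.255)
  172.16.0.0/12 (172.16.0.0 - 172.31.255.255)
  192.168.0.0/16 (192.168.0.0 - 192.168.255.255)
Public (not in any RFC 1918 range)


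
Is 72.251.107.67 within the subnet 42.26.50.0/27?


Subnet network: 42.26.50.0
Test IP AND mask: 72.251.107.64
No, 72.251.107.67 is not in 42.26.50.0/27


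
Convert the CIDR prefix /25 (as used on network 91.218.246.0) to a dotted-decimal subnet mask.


/25 means 25 network bits, 7 host bits
Binary: 11111111111111111111111110000000
Mask: 255.255.255.128


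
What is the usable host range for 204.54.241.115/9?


Network: 204.0.0.0
Broadcast: 204.127.255.255
First usable = network + 1
Last usable = broadcast - 1
Range: 204.0.0.1 to 204.127.255.254


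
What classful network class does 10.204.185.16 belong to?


First octet: 10
Binary: 00001010
0xxxxxxx -> Class A (1-126)
Class A, default mask 255.0.0.0 (/8)


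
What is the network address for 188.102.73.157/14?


IP:   10111100.01100110.01001001.10011101
Mask: 11111111.11111100.00000000.00000000
AND operation:
Net:  10111100.01100100.00000000.00000000
Network: 188.100.0.0/14


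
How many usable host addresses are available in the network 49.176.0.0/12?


Host bits = 32 - 12 = 20
Total addresses = 2^20 = 1048576
Usable = total - 2 (network and broadcast)
Usable hosts: 1048574


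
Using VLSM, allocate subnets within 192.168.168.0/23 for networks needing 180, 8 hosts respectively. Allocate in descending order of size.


180 hosts -> /24 (254 usable): 192.168.168.0/24
8 hosts -> /28 (14 usable): 192.168.169.0/28
Allocation: 192.168.168.0/24 (180 hosts, 254 usable); 192.168.169.0/28 (8 hosts, 14 usable)


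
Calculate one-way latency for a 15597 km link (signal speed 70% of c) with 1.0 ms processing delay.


Speed = 0.7 * 3e5 km/s = 210000 km/s
Propagation delay = 15597 / 210000 = 0.0743 s = 74.2714 ms
Processing delay = 1.0 ms
Total one-way latency = 75.2714 ms


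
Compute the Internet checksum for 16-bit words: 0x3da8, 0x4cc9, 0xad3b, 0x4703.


Sum all words (with carry folding):
+ 0x3da8 = 0x3da8
+ 0x4cc9 = 0x8a71
+ 0xad3b = 0x37ad
+ 0x4703 = 0x7eb0
One's complement: ~0x7eb0
Checksum = 0x814f


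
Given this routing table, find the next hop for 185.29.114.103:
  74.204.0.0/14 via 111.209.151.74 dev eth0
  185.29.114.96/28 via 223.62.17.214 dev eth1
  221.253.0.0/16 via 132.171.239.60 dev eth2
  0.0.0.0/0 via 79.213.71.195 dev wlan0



Longest prefix match for 185.29.114.103:
  /14 74.204.0.0: no
  /28 185.29.114.96: MATCH
  /16 221.253.0.0: no
  /0 0.0.0.0: MATCH
Selected: next-hop 223.62.17.214 via eth1 (matched /28)


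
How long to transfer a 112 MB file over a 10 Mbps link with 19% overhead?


Effective throughput = 10 * (1 - 19/100) = 8.1 Mbps
File size in Mb = 112 * 8 = 896 Mb
Time = 896 / 8.1
Time = 110.6173 seconds


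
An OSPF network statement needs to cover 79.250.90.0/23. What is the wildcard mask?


Subnet mask: 255.255.254.0
Wildcard = 255.255.255.255 - subnet mask
255 - 255 = 0
255 - 255 = 0
255 - 254 = 1
255 - 0 = 255
Wildcard: 0.0.1.255


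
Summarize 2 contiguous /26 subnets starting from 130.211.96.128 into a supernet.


Original prefix: /26
Number of subnets: 2 = 2^1
New prefix = 26 - 1 = 25
Supernet: 130.211.96.128/25


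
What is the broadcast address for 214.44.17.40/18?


Network: 214.44.0.0/18
Host bits = 14
Set all host bits to 1:
Broadcast: 214.44.63.255


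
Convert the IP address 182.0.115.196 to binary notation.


182 = 10110110
0 = 00000000
115 = 01110011
196 = 11000100
Binary: 10110110.00000000.01110011.11000100


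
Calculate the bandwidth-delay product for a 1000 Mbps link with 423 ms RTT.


BDP = bandwidth * RTT
= 1000 Mbps * 423 ms
= 1000 * 1e6 * 423 / 1000 bits
= 423000000 bits
= 52875000 bytes
= 51635.7422 KB
BDP = 423000000 bits (52875000 bytes)


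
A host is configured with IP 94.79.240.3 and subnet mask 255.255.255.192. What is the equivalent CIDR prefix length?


Binary: 11111111.11111111.11111111.11000000
Count leading 1s
Prefix: /26


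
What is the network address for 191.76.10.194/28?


IP:   10111111.01001100.00001010.11000010
Mask: 11111111.11111111.11111111.11110000
AND operation:
Net:  10111111.01001100.00001010.11000000
Network: 191.76.10.192/28


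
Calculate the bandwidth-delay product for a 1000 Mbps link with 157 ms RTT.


BDP = bandwidth * RTT
= 1000 Mbps * 157 ms
= 1000 * 1e6 * 157 / 1000 bits
= 157000000 bits
= 19625000 bytes
= 19165.0391 KB
BDP = 157000000 bits (19625000 bytes)


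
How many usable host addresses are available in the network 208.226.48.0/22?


Host bits = 32 - 22 = 10
Total addresses = 2^10 = 1024
Usable = total - 2 (network and broadcast)
Usable hosts: 1022


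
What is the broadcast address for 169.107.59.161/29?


Network: 169.107.59.160/29
Host bits = 3
Set all host bits to 1:
Broadcast: 169.107.59.167


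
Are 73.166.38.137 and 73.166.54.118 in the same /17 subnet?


Mask: 255.255.128.0
73.166.38.137 AND mask = 73.166.0.0
73.166.54.118 AND mask = 73.166.0.0
Yes, same subnet (73.166.0.0)


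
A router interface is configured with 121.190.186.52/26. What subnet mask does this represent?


/26 means 26 network bits, 6 host bits
Binary: 11111111111111111111111111000000
Mask: 255.255.255.192


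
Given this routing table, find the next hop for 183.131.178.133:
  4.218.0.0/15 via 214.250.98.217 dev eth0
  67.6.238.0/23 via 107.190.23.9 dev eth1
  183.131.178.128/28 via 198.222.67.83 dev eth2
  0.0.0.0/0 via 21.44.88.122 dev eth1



Longest prefix match for 183.131.178.133:
  /15 4.218.0.0: no
  /23 67.6.238.0: no
  /28 183.131.178.128: MATCH
  /0 0.0.0.0: MATCH
Selected: next-hop 198.222.67.83 via eth2 (matched /28)


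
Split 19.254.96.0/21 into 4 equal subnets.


New prefix = 21 + 2 = 23
Each subnet has 512 addresses
  19.254.96.0/23
  19.254.98.0/23
  19.254.100.0/23
  19.254.102.0/23
Subnets: 19.254.96.0/23, 19.254.98.0/23, 19.254.100.0/23, 19.254.102.0/23


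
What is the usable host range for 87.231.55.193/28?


Network: 87.231.55.192
Broadcast: 87.231.55.207
First usable = network + 1
Last usable = broadcast - 1
Range: 87.231.55.193 to 87.231.55.206


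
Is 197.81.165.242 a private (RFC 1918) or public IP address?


RFC 1918 private ranges:
  10.0.0.0/8 (10.0.0.0 - 10.255.255.255)
  172.16.0.0/12 (172.16.0.0 - 172.31.255.255)
  192.168.0.0/16 (192.168.0.0 - 192.168.255.255)
Public (not in any RFC 1918 range)


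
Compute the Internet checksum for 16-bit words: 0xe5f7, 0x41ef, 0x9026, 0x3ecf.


Sum all words (with carry folding):
+ 0xe5f7 = 0xe5f7
+ 0x41ef = 0x27e7
+ 0x9026 = 0xb80d
+ 0x3ecf = 0xf6dc
One's complement: ~0xf6dc
Checksum = 0x0923


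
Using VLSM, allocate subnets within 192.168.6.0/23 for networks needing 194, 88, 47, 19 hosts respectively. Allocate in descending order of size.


194 hosts -> /24 (254 usable): 192.168.6.0/24
88 hosts -> /25 (126 usable): 192.168.7.0/25
47 hosts -> /26 (62 usable): 192.168.7.128/26
19 hosts -> /27 (30 usable): 192.168.7.192/27
Allocation: 192.168.6.0/24 (194 hosts, 254 usable); 192.168.7.0/25 (88 hosts, 126 usable); 192.168.7.128/26 (47 hosts, 62 usable); 192.168.7.192/27 (19 hosts, 30 usable)


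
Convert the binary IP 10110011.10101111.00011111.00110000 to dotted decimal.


10110011 = 179
10101111 = 175
00011111 = 31
00110000 = 48
IP: 179.175.31.48


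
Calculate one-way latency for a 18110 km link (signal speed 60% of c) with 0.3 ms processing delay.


Speed = 0.6 * 3e5 km/s = 180000 km/s
Propagation delay = 18110 / 180000 = 0.1006 s = 100.6111 ms
Processing delay = 0.3 ms
Total one-way latency = 100.9111 ms


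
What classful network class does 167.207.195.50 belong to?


First octet: 167
Binary: 10100111
10xxxxxx -> Class B (128-191)
Class B, default mask 255.255.0.0 (/16)


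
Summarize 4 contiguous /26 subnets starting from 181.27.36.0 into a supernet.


Original prefix: /26
Number of subnets: 4 = 2^2
New prefix = 26 - 2 = 24
Supernet: 181.27.36.0/24


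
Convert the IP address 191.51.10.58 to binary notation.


191 = 10111111
51 = 00110011
10 = 00001010
58 = 00111010
Binary: 10111111.00110011.00001010.00111010


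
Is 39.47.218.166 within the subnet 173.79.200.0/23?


Subnet network: 173.79.200.0
Test IP AND mask: 39.47.218.0
No, 39.47.218.166 is not in 173.79.200.0/23


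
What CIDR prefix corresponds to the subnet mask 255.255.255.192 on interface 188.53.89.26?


Binary: 11111111.11111111.11111111.11000000
Count leading 1s
Prefix: /26


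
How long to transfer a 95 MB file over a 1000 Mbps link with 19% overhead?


Effective throughput = 1000 * (1 - 19/100) = 810 Mbps
File size in Mb = 95 * 8 = 760 Mb
Time = 760 / 810
Time = 0.9383 seconds


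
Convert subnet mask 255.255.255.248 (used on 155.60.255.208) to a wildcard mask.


Subnet mask: 255.255.255.248
Wildcard = 255.255.255.255 - subnet mask
255 - 255 = 0
255 - 255 = 0
255 - 255 = 0
255 - 248 = 7
Wildcard: 0.0.0.7


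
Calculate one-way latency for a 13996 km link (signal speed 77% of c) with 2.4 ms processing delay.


Speed = 0.77 * 3e5 km/s = 231000 km/s
Propagation delay = 13996 / 231000 = 0.0606 s = 60.5887 ms
Processing delay = 2.4 ms
Total one-way latency = 62.9887 ms


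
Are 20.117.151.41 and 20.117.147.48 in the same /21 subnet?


Mask: 255.255.248.0
20.117.151.41 AND mask = 20.117.144.0
20.117.147.48 AND mask = 20.117.144.0
Yes, same subnet (20.117.144.0)


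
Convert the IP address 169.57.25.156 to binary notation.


169 = 10101001
57 = 00111001
25 = 00011001
156 = 10011100
Binary: 10101001.00111001.00011001.10011100


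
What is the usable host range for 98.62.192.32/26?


Network: 98.62.192.0
Broadcast: 98.62.192.63
First usable = network + 1
Last usable = broadcast - 1
Range: 98.62.192.1 to 98.62.192.62


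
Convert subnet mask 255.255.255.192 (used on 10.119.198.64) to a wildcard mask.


Subnet mask: 255.255.255.192
Wildcard = 255.255.255.255 - subnet mask
255 - 255 = 0
255 - 255 = 0
255 - 255 = 0
255 - 192 = 63
Wildcard: 0.0.0.63


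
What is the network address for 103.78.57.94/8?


IP:   01100111.01001110.00111001.01011110
Mask: 11111111.00000000.00000000.00000000
AND operation:
Net:  01100111.00000000.00000000.00000000
Network: 103.0.0.0/8


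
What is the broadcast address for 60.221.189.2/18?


Network: 60.221.128.0/18
Host bits = 14
Set all host bits to 1:
Broadcast: 60.221.191.255


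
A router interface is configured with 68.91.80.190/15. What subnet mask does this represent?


/15 means 15 network bits, 17 host bits
Binary: 11111111111111100000000000000000
Mask: 255.254.0.0


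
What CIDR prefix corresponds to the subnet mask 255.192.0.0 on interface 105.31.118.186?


Binary: 11111111.11000000.00000000.00000000
Count leading 1s
Prefix: /10


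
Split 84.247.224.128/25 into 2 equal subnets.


New prefix = 25 + 1 = 26
Each subnet has 64 addresses
  84.247.224.128/26
  84.247.224.192/26
Subnets: 84.247.224.128/26, 84.247.224.192/26


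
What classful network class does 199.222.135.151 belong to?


First octet: 199
Binary: 11000111
110xxxxx -> Class C (192-223)
Class C, default mask 255.255.255.0 (/24)


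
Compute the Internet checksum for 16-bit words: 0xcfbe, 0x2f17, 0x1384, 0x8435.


Sum all words (with carry folding):
+ 0xcfbe = 0xcfbe
+ 0x2f17 = 0xfed5
+ 0x1384 = 0x125a
+ 0x8435 = 0x968f
One's complement: ~0x968f
Checksum = 0x6970


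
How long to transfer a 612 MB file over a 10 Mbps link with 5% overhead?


Effective throughput = 10 * (1 - 5/100) = 9.5 Mbps
File size in Mb = 612 * 8 = 4896 Mb
Time = 4896 / 9.5
Time = 515.3684 seconds


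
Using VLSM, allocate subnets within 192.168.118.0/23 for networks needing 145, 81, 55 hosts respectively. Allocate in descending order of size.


145 hosts -> /24 (254 usable): 192.168.118.0/24
81 hosts -> /25 (126 usable): 192.168.119.0/25
55 hosts -> /26 (62 usable): 192.168.119.128/26
Allocation: 192.168.118.0/24 (145 hosts, 254 usable); 192.168.119.0/25 (81 hosts, 126 usable); 192.168.119.128/26 (55 hosts, 62 usable)


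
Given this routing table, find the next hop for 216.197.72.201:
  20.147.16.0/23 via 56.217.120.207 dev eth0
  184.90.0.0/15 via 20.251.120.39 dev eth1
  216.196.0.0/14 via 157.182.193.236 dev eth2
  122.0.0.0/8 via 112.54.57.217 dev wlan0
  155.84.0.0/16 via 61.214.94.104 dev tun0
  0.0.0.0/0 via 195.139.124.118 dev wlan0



Longest prefix match for 216.197.72.201:
  /23 20.147.16.0: no
  /15 184.90.0.0: no
  /14 216.196.0.0: MATCH
  /8 122.0.0.0: no
  /16 155.84.0.0: no
  /0 0.0.0.0: MATCH
Selected: next-hop 157.182.193.236 via eth2 (matched /14)


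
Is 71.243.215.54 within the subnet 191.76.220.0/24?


Subnet network: 191.76.220.0
Test IP AND mask: 71.243.215.0
No, 71.243.215.54 is not in 191.76.220.0/24


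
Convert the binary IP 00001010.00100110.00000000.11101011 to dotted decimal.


00001010 = 10
00100110 = 38
00000000 = 0
11101011 = 235
IP: 10.38.0.235


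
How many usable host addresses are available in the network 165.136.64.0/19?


Host bits = 32 - 19 = 13
Total addresses = 2^13 = 8192
Usable = total - 2 (network and broadcast)
Usable hosts: 8190


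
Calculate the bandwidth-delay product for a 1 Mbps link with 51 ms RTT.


BDP = bandwidth * RTT
= 1 Mbps * 51 ms
= 1 * 1e6 * 51 / 1000 bits
= 51000 bits
= 6375 bytes
= 6.2256 KB
BDP = 51000 bits (6375 bytes)


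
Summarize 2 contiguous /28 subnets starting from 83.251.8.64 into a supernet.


Original prefix: /28
Number of subnets: 2 = 2^1
New prefix = 28 - 1 = 27
Supernet: 83.251.8.64/27


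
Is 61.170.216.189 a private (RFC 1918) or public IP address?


RFC 1918 private ranges:
  10.0.0.0/8 (10.0.0.0 - 10.255.255.255)
  172.16.0.0/12 (172.16.0.0 - 172.31.255.255)
  192.168.0.0/16 (192.168.0.0 - 192.168.255.255)
Public (not in any RFC 1918 range)


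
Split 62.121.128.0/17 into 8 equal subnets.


New prefix = 17 + 3 = 20
Each subnet has 4096 addresses
  62.121.128.0/20
  62.121.144.0/20
  62.121.160.0/20
  62.121.176.0/20
  62.121.192.0/20
  62.121.208.0/20
  62.121.224.0/20
  62.121.240.0/20
Subnets: 62.121.128.0/20, 62.121.144.0/20, 62.121.160.0/20, 62.121.176.0/20, 62.121.192.0/20, 62.121.208.0/20, 62.121.224.0/20, 62.121.240.0/20


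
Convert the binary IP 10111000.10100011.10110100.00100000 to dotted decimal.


10111000 = 184
10100011 = 163
10110100 = 180
00100000 = 32
IP: 184.163.180.32


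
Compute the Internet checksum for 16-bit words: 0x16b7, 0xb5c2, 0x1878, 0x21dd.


Sum all words (with carry folding):
+ 0x16b7 = 0x16b7
+ 0xb5c2 = 0xcc79
+ 0x1878 = 0xe4f1
+ 0x21dd = 0x06cf
One's complement: ~0x06cf
Checksum = 0xf930


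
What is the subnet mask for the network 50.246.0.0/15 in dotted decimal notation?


/15 means 15 network bits, 17 host bits
Binary: 11111111111111100000000000000000
Mask: 255.254.0.0


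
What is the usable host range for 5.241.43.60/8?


Network: 5.0.0.0
Broadcast: 5.255.255.255
First usable = network + 1
Last usable = broadcast - 1
Range: 5.0.0.1 to 5.255.255.254


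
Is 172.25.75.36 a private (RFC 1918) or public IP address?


RFC 1918 private ranges:
  10.0.0.0/8 (10.0.0.0 - 10.255.255.255)
  172.16.0.0/12 (172.16.0.0 - 172.31.255.255)
  192.168.0.0/16 (192.168.0.0 - 192.168.255.255)
Private (in 172.16.0.0/12)


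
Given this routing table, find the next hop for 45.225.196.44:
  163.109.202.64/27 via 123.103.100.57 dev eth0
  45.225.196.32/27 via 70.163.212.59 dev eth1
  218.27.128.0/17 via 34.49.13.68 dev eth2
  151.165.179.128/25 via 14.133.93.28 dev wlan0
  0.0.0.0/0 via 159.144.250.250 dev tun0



Longest prefix match for 45.225.196.44:
  /27 163.109.202.64: no
  /27 45.225.196.32: MATCH
  /17 218.27.128.0: no
  /25 151.165.179.128: no
  /0 0.0.0.0: MATCH
Selected: next-hop 70.163.212.59 via eth1 (matched /27)
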